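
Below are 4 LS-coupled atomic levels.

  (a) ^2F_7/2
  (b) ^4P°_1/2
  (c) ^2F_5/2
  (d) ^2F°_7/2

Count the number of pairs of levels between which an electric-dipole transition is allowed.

(a)–(b): forbidden (ΔS, ΔL, ΔJ).
(a)–(c): forbidden (parity).
(a)–(d): allowed.
(b)–(c): forbidden (ΔS, ΔL, ΔJ).
(b)–(d): forbidden (parity, ΔS, ΔL, ΔJ).
(c)–(d): allowed.
Allowed pairs: 2 of 6.

2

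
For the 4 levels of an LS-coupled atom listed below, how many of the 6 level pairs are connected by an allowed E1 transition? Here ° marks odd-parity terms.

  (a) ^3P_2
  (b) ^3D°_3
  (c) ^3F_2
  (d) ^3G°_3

(a)–(b): allowed.
(a)–(c): forbidden (parity, ΔL).
(a)–(d): forbidden (ΔL).
(b)–(c): allowed.
(b)–(d): forbidden (parity, ΔL).
(c)–(d): allowed.
Allowed pairs: 3 of 6.

3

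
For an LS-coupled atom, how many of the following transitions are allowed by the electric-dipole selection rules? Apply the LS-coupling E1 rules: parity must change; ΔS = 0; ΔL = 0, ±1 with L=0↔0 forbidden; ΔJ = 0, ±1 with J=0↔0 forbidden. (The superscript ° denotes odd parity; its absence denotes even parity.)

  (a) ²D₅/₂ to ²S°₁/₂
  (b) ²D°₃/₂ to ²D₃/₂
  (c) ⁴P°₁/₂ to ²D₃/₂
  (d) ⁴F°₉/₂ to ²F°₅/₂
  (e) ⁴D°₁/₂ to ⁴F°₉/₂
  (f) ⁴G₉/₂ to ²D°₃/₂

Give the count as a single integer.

(a) forbidden (ΔL, ΔJ fail)
(b) allowed
(c) forbidden (ΔS fails)
(d) forbidden (parity, ΔS, ΔJ fail)
(e) forbidden (parity, ΔJ fail)
(f) forbidden (ΔS, ΔL, ΔJ fail)
Total allowed: 1 of 6.

1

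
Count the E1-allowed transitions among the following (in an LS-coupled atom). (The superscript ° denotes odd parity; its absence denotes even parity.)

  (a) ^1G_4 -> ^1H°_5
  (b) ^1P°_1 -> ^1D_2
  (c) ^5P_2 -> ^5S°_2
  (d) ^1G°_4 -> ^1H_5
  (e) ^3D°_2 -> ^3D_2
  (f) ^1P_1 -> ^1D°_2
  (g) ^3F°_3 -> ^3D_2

(a) allowed
(b) allowed
(c) allowed
(d) allowed
(e) allowed
(f) allowed
(g) allowed
Total allowed: 7 of 7.

7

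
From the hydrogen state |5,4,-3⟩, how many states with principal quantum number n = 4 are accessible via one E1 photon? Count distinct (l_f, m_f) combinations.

E1 requires Δl = ±1, so l_f ∈ {3, 5}; with 0 ≤ l_f ≤ n_f−1 = 3, the allowed l_f values are {3}.
For l_f = 3: m_f ∈ {m_i−1, m_i, m_i+1} ∩ [−3, 3] = {-3, -2} → 2 states.
Total: 2.

2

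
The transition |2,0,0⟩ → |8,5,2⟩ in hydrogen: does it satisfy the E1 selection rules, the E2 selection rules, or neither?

Δl = 5 − 0 = +5; l_i + l_f = 5.
Δm_l = +2.
E1 (Δl = ±1, |Δm_l| ≤ 1): not satisfied.
E2 (Δl = 0,±2, l_i+l_f ≥ 2, |Δm_l| ≤ 2): not satisfied.

neither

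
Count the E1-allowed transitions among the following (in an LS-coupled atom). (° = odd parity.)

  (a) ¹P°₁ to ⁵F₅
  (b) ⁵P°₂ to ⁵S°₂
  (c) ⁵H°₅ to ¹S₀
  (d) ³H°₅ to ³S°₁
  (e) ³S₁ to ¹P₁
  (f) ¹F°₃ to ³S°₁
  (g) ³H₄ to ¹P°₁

(a) forbidden (ΔS, ΔL, ΔJ fail)
(b) forbidden (parity fails)
(c) forbidden (ΔS, ΔL, ΔJ fail)
(d) forbidden (parity, ΔL, ΔJ fail)
(e) forbidden (parity, ΔS fail)
(f) forbidden (parity, ΔS, ΔL, ΔJ fail)
(g) forbidden (ΔS, ΔL, ΔJ fail)
Total allowed: 0 of 7.

0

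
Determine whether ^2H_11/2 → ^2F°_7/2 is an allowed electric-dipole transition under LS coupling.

Initial level: S=1/2, L=5, J=11/2, parity even. Final level: S=1/2, L=3, J=7/2, parity odd.
Parity must change: even → odd — satisfied.
ΔS = 0: S: 1/2 → 1/2 — satisfied.
ΔL = 0, ±1 (not L=0↔0): L: 5 → 3, ΔL = -2 — violated.
ΔJ = 0, ±1 (not J=0↔0): J: 11/2 → 7/2, ΔJ = -2 — violated.
Rule(s) violated: ΔL, ΔJ.

forbidden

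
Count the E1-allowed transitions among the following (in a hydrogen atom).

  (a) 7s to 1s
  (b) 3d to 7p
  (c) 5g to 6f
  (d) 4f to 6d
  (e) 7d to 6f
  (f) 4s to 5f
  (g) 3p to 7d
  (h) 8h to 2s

(a) forbidden — Δl = +0 (E1 requires Δl = ±1)
(b) allowed
(c) allowed
(d) allowed
(e) allowed
(f) forbidden — Δl = +3 (E1 requires Δl = ±1)
(g) allowed
(h) forbidden — Δl = -5 (E1 requires Δl = ±1)
Total allowed: 5 of 8.

5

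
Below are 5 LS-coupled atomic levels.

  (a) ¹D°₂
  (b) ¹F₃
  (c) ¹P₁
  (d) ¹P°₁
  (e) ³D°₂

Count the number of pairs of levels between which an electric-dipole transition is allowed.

3

(a)–(b): allowed.
(a)–(c): allowed.
(a)–(d): forbidden (parity).
(a)–(e): forbidden (parity, ΔS).
(b)–(c): forbidden (parity, ΔL, ΔJ).
(b)–(d): forbidden (ΔL, ΔJ).
(b)–(e): forbidden (ΔS).
(c)–(d): allowed.
(c)–(e): forbidden (ΔS).
(d)–(e): forbidden (parity, ΔS).
Allowed pairs: 3 of 10.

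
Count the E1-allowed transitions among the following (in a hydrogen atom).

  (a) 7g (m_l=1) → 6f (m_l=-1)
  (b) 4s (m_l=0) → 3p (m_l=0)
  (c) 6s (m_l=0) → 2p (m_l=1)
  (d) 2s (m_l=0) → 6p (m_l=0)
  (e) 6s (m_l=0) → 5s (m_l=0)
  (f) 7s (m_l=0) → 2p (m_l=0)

(a) forbidden — Δm_l = -2 (E1 requires Δm_l = 0, ±1)
(b) allowed
(c) allowed
(d) allowed
(e) forbidden — Δl = +0 (E1 requires Δl = ±1)
(f) allowed
Total allowed: 4 of 6.

4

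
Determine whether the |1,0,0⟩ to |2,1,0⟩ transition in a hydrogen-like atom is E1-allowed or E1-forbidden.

allowed

l: 0 → 1 (Δl = +1). Δl = ±1 ✓.
m_l: 0 → 0 (Δm_l = +0). |Δm_l| ≤ 1 ✓.
All E1 selection rules are satisfied.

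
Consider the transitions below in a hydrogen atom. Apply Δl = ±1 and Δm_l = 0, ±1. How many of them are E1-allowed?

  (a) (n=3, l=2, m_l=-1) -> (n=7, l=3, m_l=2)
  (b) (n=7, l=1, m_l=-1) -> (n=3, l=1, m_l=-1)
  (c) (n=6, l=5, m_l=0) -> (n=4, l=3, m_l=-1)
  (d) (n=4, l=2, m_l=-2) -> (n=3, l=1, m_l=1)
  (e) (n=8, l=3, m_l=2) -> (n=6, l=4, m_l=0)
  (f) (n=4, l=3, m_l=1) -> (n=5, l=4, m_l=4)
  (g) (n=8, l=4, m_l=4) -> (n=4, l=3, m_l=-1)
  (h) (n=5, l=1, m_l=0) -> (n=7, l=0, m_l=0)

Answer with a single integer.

1

(a) forbidden — Δm_l = +3 (E1 requires Δm_l = 0, ±1)
(b) forbidden — Δl = +0 (E1 requires Δl = ±1)
(c) forbidden — Δl = -2 (E1 requires Δl = ±1)
(d) forbidden — Δm_l = +3 (E1 requires Δm_l = 0, ±1)
(e) forbidden — Δm_l = -2 (E1 requires Δm_l = 0, ±1)
(f) forbidden — Δm_l = +3 (E1 requires Δm_l = 0, ±1)
(g) forbidden — Δm_l = -5 (E1 requires Δm_l = 0, ±1)
(h) allowed
Total allowed: 1 of 8.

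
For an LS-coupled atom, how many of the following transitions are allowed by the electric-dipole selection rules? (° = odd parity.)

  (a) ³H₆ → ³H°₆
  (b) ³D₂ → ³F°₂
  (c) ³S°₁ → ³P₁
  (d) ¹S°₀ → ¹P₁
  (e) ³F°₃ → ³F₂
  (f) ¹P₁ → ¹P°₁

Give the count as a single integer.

(a) allowed
(b) allowed
(c) allowed
(d) allowed
(e) allowed
(f) allowed
Total allowed: 6 of 6.

6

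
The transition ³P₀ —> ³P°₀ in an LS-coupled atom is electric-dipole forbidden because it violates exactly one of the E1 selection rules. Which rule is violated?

the J=0 ↔ J=0 exclusion

Parity must change: even → odd — ✓.
ΔS = 0: S: 1 → 1 — ✓.
ΔL = 0, ±1 (not L=0↔0): L: 1 → 1, ΔL = +0 — ✓.
ΔJ = 0, ±1 (not J=0↔0): J: 0 → 0, ΔJ = +0 — ✗.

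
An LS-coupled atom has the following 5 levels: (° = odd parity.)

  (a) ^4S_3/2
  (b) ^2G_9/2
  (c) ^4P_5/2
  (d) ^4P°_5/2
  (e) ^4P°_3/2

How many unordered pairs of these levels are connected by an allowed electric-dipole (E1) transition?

(a)–(b): forbidden (parity, ΔS, ΔL, ΔJ).
(a)–(c): forbidden (parity).
(a)–(d): allowed.
(a)–(e): allowed.
(b)–(c): forbidden (parity, ΔS, ΔL, ΔJ).
(b)–(d): forbidden (ΔS, ΔL, ΔJ).
(b)–(e): forbidden (ΔS, ΔL, ΔJ).
(c)–(d): allowed.
(c)–(e): allowed.
(d)–(e): forbidden (parity).
Allowed pairs: 4 of 10.

4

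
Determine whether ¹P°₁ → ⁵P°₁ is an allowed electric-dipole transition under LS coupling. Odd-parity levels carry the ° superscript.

ΔJ = 0, ±1 (not J=0↔0): J: 1 → 1, ΔJ = +0 — ✓.
ΔS = 0: S: 0 → 2 — ✗.
Parity must change: odd → odd — ✗.
ΔL = 0, ±1 (not L=0↔0): L: 1 → 1, ΔL = +0 — ✓.
Rule(s) violated: parity, ΔS.

forbidden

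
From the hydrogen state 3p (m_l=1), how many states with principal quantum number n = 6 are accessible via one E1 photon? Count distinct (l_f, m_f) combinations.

E1 requires Δl = ±1, so l_f ∈ {0, 2}; with 0 ≤ l_f ≤ n_f−1 = 5, the allowed l_f values are {0, 2}.
For l_f = 0: m_f ∈ {m_i−1, m_i, m_i+1} ∩ [−0, 0] = {0} → 1 state.
For l_f = 2: m_f ∈ {m_i−1, m_i, m_i+1} ∩ [−2, 2] = {0, 1, 2} → 3 states.
Total: 4.

4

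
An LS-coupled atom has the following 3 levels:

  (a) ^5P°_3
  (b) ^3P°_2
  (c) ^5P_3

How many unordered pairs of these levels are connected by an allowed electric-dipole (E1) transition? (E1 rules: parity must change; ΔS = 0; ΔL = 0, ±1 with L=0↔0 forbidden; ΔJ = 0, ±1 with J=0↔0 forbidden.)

(a)–(b): forbidden (parity, ΔS).
(a)–(c): allowed.
(b)–(c): forbidden (ΔS).
Allowed pairs: 1 of 3.

1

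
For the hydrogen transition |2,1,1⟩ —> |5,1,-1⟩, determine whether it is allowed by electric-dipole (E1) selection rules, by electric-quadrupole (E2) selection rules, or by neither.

Δl = 1 − 1 = +0; l_i + l_f = 2.
Δm_l = -2.
E1 (Δl = ±1, |Δm_l| ≤ 1): not satisfied.
E2 (Δl = 0,±2, l_i+l_f ≥ 2, |Δm_l| ≤ 2): satisfied.

E2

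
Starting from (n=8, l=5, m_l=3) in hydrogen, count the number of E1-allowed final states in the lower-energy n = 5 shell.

E1 requires Δl = ±1, so l_f ∈ {4, 6}; with 0 ≤ l_f ≤ n_f−1 = 4, the allowed l_f values are {4}.
For l_f = 4: m_f ∈ {m_i−1, m_i, m_i+1} ∩ [−4, 4] = {2, 3, 4} → 3 states.
Total: 3.

3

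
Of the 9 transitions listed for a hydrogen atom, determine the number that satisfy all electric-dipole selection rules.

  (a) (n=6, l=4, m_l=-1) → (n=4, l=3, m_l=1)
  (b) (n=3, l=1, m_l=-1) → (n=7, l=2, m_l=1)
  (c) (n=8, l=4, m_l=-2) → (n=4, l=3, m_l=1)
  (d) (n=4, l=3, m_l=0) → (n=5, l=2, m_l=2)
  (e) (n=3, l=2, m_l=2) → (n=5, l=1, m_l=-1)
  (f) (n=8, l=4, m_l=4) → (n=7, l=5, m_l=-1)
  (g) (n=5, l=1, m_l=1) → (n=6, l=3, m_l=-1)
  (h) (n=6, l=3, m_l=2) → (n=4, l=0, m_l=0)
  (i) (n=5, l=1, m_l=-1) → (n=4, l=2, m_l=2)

0

(a) forbidden — Δm_l = +2 (E1 requires Δm_l = 0, ±1)
(b) forbidden — Δm_l = +2 (E1 requires Δm_l = 0, ±1)
(c) forbidden — Δm_l = +3 (E1 requires Δm_l = 0, ±1)
(d) forbidden — Δm_l = +2 (E1 requires Δm_l = 0, ±1)
(e) forbidden — Δm_l = -3 (E1 requires Δm_l = 0, ±1)
(f) forbidden — Δm_l = -5 (E1 requires Δm_l = 0, ±1)
(g) forbidden — Δl = +2 (E1 requires Δl = ±1); Δm_l = -2 (E1 requires Δm_l = 0, ±1)
(h) forbidden — Δl = -3 (E1 requires Δl = ±1); Δm_l = -2 (E1 requires Δm_l = 0, ±1)
(i) forbidden — Δm_l = +3 (E1 requires Δm_l = 0, ±1)
Total allowed: 0 of 9.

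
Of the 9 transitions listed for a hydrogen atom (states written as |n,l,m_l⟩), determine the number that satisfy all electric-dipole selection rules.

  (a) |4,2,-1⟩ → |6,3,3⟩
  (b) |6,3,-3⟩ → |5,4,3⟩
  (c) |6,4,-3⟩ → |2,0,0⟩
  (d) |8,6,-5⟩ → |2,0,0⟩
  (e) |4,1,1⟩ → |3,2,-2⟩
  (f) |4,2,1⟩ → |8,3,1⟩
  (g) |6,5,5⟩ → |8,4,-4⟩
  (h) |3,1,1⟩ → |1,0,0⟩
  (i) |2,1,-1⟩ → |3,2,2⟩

2

(a) forbidden — Δm_l = +4 (E1 requires Δm_l = 0, ±1)
(b) forbidden — Δm_l = +6 (E1 requires Δm_l = 0, ±1)
(c) forbidden — Δl = -4 (E1 requires Δl = ±1); Δm_l = +3 (E1 requires Δm_l = 0, ±1)
(d) forbidden — Δl = -6 (E1 requires Δl = ±1); Δm_l = +5 (E1 requires Δm_l = 0, ±1)
(e) forbidden — Δm_l = -3 (E1 requires Δm_l = 0, ±1)
(f) allowed
(g) forbidden — Δm_l = -9 (E1 requires Δm_l = 0, ±1)
(h) allowed
(i) forbidden — Δm_l = +3 (E1 requires Δm_l = 0, ±1)
Total allowed: 2 of 9.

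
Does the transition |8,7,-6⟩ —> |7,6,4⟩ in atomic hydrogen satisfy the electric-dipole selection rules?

Initial l = 7, final l = 6, so Δl = -1. E1 requires Δl = ±1: ✓.
m_l: -6 → 4 (Δm_l = +10). |Δm_l| ≤ 1 ✗.
The transition is electric-dipole forbidden.

forbidden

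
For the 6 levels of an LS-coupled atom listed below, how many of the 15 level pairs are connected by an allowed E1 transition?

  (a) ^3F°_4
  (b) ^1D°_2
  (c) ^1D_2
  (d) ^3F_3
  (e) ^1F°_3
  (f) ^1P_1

4

(a)–(b): forbidden (parity, ΔS, ΔJ).
(a)–(c): forbidden (ΔS, ΔJ).
(a)–(d): allowed.
(a)–(e): forbidden (parity, ΔS).
(a)–(f): forbidden (ΔS, ΔL, ΔJ).
(b)–(c): allowed.
(b)–(d): forbidden (ΔS).
(b)–(e): forbidden (parity).
(b)–(f): allowed.
(c)–(d): forbidden (parity, ΔS).
(c)–(e): allowed.
(c)–(f): forbidden (parity).
(d)–(e): forbidden (ΔS).
(d)–(f): forbidden (parity, ΔS, ΔL, ΔJ).
(e)–(f): forbidden (ΔL, ΔJ).
Allowed pairs: 4 of 15.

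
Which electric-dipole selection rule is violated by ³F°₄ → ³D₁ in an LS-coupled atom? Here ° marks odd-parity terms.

ΔL = 0, ±1 (not L=0↔0): L: 3 → 2, ΔL = -1 — passes.
Parity must change: odd → even — passes.
ΔS = 0: S: 1 → 1 — passes.
ΔJ = 0, ±1 (not J=0↔0): J: 4 → 1, ΔJ = -3 — fails.

the ΔJ = 0, ±1 rule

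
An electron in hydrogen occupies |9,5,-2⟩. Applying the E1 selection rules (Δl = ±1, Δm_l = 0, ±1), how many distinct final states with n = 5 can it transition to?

3

E1 requires Δl = ±1, so l_f ∈ {4, 6}; with 0 ≤ l_f ≤ n_f−1 = 4, the allowed l_f values are {4}.
For l_f = 4: m_f ∈ {m_i−1, m_i, m_i+1} ∩ [−4, 4] = {-3, -2, -1} → 3 states.
Total: 3.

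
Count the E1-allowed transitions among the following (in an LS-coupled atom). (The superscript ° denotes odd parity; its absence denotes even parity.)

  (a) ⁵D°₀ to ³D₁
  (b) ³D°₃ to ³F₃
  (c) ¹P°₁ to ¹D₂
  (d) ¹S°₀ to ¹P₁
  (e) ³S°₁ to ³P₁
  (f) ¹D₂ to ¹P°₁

(a) forbidden (ΔS fails)
(b) allowed
(c) allowed
(d) allowed
(e) allowed
(f) allowed
Total allowed: 5 of 6.

5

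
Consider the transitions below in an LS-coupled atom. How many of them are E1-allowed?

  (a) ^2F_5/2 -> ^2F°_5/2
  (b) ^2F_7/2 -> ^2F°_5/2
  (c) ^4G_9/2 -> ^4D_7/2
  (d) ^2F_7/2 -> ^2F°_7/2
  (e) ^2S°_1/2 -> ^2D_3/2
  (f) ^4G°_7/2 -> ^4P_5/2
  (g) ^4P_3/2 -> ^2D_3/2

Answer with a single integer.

(a) allowed
(b) allowed
(c) forbidden (parity, ΔL fail)
(d) allowed
(e) forbidden (ΔL fails)
(f) forbidden (ΔL fails)
(g) forbidden (parity, ΔS fail)
Total allowed: 3 of 7.

3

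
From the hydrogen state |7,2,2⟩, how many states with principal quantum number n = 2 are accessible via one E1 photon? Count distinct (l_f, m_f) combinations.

E1 requires Δl = ±1, so l_f ∈ {1, 3}; with 0 ≤ l_f ≤ n_f−1 = 1, the allowed l_f values are {1}.
For l_f = 1: m_f ∈ {m_i−1, m_i, m_i+1} ∩ [−1, 1] = {1} → 1 state.
Total: 1.

1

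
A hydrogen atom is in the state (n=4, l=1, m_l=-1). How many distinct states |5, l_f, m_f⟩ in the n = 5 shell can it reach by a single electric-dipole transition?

4

E1 requires Δl = ±1, so l_f ∈ {0, 2}; with 0 ≤ l_f ≤ n_f−1 = 4, the allowed l_f values are {0, 2}.
For l_f = 0: m_f ∈ {m_i−1, m_i, m_i+1} ∩ [−0, 0] = {0} → 1 state.
For l_f = 2: m_f ∈ {m_i−1, m_i, m_i+1} ∩ [−2, 2] = {-2, -1, 0} → 3 states.
Total: 4.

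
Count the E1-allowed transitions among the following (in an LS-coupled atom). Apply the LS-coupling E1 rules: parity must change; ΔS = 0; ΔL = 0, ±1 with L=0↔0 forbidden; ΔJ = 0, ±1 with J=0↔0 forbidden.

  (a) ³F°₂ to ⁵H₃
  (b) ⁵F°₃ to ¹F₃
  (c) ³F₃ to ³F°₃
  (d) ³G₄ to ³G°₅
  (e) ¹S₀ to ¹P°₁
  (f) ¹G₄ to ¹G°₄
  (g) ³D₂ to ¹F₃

(a) forbidden (ΔS, ΔL fail)
(b) forbidden (ΔS fails)
(c) allowed
(d) allowed
(e) allowed
(f) allowed
(g) forbidden (parity, ΔS fail)
Total allowed: 4 of 7.

4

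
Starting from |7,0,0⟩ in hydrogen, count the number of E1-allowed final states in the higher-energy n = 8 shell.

3

E1 requires Δl = ±1, so l_f ∈ {-1, 1}; with 0 ≤ l_f ≤ n_f−1 = 7, the allowed l_f values are {1}.
For l_f = 1: m_f ∈ {m_i−1, m_i, m_i+1} ∩ [−1, 1] = {-1, 0, 1} → 3 states.
Total: 3.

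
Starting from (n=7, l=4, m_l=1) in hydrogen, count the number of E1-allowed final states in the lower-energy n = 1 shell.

E1 requires l_f ∈ {3, 5}, but neither lies in [0, 0], so no final state is reachable.
Total: 0.

0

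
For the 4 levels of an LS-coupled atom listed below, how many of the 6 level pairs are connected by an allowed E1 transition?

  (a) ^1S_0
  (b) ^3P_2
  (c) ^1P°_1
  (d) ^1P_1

2

(a)–(b): forbidden (parity, ΔS, ΔJ).
(a)–(c): allowed.
(a)–(d): forbidden (parity).
(b)–(c): forbidden (ΔS).
(b)–(d): forbidden (parity, ΔS).
(c)–(d): allowed.
Allowed pairs: 2 of 6.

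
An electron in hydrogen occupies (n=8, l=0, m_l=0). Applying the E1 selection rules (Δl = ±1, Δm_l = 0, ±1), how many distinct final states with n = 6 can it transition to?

E1 requires Δl = ±1, so l_f ∈ {-1, 1}; with 0 ≤ l_f ≤ n_f−1 = 5, the allowed l_f values are {1}.
For l_f = 1: m_f ∈ {m_i−1, m_i, m_i+1} ∩ [−1, 1] = {-1, 0, 1} → 3 states.
Total: 3.

3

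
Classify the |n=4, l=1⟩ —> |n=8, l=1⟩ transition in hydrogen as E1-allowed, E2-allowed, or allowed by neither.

Δl = 1 − 1 = +0; l_i + l_f = 2.
E1 (Δl = ±1): not satisfied.
E2 (Δl = 0,±2, l_i+l_f ≥ 2): satisfied.

E2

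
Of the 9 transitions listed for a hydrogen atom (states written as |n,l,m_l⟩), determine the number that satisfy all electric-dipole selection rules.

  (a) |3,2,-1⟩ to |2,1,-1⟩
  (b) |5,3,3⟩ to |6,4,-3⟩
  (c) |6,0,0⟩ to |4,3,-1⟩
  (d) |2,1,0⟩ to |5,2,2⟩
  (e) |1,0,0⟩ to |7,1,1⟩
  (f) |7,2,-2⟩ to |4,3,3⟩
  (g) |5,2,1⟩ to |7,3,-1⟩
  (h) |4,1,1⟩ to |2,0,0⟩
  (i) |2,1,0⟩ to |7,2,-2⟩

(a) allowed
(b) forbidden — Δm_l = -6 (E1 requires Δm_l = 0, ±1)
(c) forbidden — Δl = +3 (E1 requires Δl = ±1)
(d) forbidden — Δm_l = +2 (E1 requires Δm_l = 0, ±1)
(e) allowed
(f) forbidden — Δm_l = +5 (E1 requires Δm_l = 0, ±1)
(g) forbidden — Δm_l = -2 (E1 requires Δm_l = 0, ±1)
(h) allowed
(i) forbidden — Δm_l = -2 (E1 requires Δm_l = 0, ±1)
Total allowed: 3 of 9.

3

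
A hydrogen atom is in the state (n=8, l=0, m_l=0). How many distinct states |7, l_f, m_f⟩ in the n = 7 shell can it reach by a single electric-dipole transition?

E1 requires Δl = ±1, so l_f ∈ {-1, 1}; with 0 ≤ l_f ≤ n_f−1 = 6, the allowed l_f values are {1}.
For l_f = 1: m_f ∈ {m_i−1, m_i, m_i+1} ∩ [−1, 1] = {-1, 0, 1} → 3 states.
Total: 3.

3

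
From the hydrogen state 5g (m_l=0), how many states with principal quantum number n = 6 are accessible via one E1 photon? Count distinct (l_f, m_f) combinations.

E1 requires Δl = ±1, so l_f ∈ {3, 5}; with 0 ≤ l_f ≤ n_f−1 = 5, the allowed l_f values are {3, 5}.
For l_f = 3: m_f ∈ {m_i−1, m_i, m_i+1} ∩ [−3, 3] = {-1, 0, 1} → 3 states.
For l_f = 5: m_f ∈ {m_i−1, m_i, m_i+1} ∩ [−5, 5] = {-1, 0, 1} → 3 states.
Total: 6.

6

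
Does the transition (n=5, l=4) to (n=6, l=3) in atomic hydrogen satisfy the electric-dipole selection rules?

Δl = 3 − 4 = -1; the E1 rule Δl = ±1 is ✓.
All E1 selection rules are satisfied.

allowed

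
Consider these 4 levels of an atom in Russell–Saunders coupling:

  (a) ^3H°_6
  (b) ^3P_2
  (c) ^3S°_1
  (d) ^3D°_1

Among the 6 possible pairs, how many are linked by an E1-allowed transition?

(a)–(b): forbidden (ΔL, ΔJ).
(a)–(c): forbidden (parity, ΔL, ΔJ).
(a)–(d): forbidden (parity, ΔL, ΔJ).
(b)–(c): allowed.
(b)–(d): allowed.
(c)–(d): forbidden (parity, ΔL).
Allowed pairs: 2 of 6.

2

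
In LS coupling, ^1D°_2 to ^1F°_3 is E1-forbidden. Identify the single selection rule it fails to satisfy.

parity

Initial level: S=0, L=2, J=2, parity odd. Final level: S=0, L=3, J=3, parity odd.
ΔJ = 0, ±1 (not J=0↔0): J: 2 → 3, ΔJ = +1 — passes.
ΔL = 0, ±1 (not L=0↔0): L: 2 → 3, ΔL = +1 — passes.
ΔS = 0: S: 0 → 0 — passes.
Parity must change: odd → odd — fails.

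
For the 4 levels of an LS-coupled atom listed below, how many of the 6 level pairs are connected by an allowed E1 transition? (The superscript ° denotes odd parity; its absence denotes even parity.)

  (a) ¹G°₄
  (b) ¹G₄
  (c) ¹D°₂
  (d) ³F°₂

(a)–(b): allowed.
(a)–(c): forbidden (parity, ΔL, ΔJ).
(a)–(d): forbidden (parity, ΔS, ΔJ).
(b)–(c): forbidden (ΔL, ΔJ).
(b)–(d): forbidden (ΔS, ΔJ).
(c)–(d): forbidden (parity, ΔS).
Allowed pairs: 1 of 6.

1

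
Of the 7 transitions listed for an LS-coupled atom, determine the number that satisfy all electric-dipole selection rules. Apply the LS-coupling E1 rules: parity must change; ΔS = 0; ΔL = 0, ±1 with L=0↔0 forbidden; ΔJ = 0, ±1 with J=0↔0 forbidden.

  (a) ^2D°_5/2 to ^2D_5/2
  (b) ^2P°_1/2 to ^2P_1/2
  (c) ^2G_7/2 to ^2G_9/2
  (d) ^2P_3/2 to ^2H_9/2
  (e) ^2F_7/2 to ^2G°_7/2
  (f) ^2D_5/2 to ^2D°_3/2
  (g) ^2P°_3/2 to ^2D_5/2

(a) allowed
(b) allowed
(c) forbidden (parity fails)
(d) forbidden (parity, ΔL, ΔJ fail)
(e) allowed
(f) allowed
(g) allowed
Total allowed: 5 of 7.

5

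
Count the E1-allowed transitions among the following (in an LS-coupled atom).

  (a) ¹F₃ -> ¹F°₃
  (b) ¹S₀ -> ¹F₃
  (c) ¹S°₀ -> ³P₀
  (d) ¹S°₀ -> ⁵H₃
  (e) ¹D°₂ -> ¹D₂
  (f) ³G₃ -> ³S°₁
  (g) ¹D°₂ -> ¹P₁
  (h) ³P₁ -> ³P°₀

4

(a) allowed
(b) forbidden (parity, ΔL, ΔJ fail)
(c) forbidden (ΔS, ΔJ fail)
(d) forbidden (ΔS, ΔL, ΔJ fail)
(e) allowed
(f) forbidden (ΔL, ΔJ fail)
(g) allowed
(h) allowed
Total allowed: 4 of 8.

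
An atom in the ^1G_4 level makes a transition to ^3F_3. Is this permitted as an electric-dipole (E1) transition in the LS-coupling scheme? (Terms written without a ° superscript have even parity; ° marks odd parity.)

forbidden

Initial level: S=0, L=4, J=4, parity even. Final level: S=1, L=3, J=3, parity even.
ΔS = 0: S: 0 → 1 — ✗.
ΔL = 0, ±1 (not L=0↔0): L: 4 → 3, ΔL = -1 — ✓.
ΔJ = 0, ±1 (not J=0↔0): J: 4 → 3, ΔJ = -1 — ✓.
Parity must change: even → even — ✗.
Rule(s) violated: parity, ΔS.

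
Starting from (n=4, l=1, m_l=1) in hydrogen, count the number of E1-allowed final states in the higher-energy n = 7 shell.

E1 requires Δl = ±1, so l_f ∈ {0, 2}; with 0 ≤ l_f ≤ n_f−1 = 6, the allowed l_f values are {0, 2}.
For l_f = 0: m_f ∈ {m_i−1, m_i, m_i+1} ∩ [−0, 0] = {0} → 1 state.
For l_f = 2: m_f ∈ {m_i−1, m_i, m_i+1} ∩ [−2, 2] = {0, 1, 2} → 3 states.
Total: 4.

4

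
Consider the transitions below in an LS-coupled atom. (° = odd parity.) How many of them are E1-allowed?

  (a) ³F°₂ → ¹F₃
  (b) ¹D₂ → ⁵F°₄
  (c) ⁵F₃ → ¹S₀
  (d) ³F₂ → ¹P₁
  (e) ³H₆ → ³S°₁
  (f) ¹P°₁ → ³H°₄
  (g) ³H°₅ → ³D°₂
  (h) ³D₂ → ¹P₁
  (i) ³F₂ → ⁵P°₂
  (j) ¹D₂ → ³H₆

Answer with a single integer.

(a) forbidden (ΔS fails)
(b) forbidden (ΔS, ΔJ fail)
(c) forbidden (parity, ΔS, ΔL, ΔJ fail)
(d) forbidden (parity, ΔS, ΔL fail)
(e) forbidden (ΔL, ΔJ fail)
(f) forbidden (parity, ΔS, ΔL, ΔJ fail)
(g) forbidden (parity, ΔL, ΔJ fail)
(h) forbidden (parity, ΔS fail)
(i) forbidden (ΔS, ΔL fail)
(j) forbidden (parity, ΔS, ΔL, ΔJ fail)
Total allowed: 0 of 10.

0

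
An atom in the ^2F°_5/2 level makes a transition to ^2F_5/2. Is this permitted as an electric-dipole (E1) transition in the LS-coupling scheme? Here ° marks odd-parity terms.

allowed

Parity must change: odd → even — passes.
ΔS = 0: S: 1/2 → 1/2 — passes.
ΔL = 0, ±1 (not L=0↔0): L: 3 → 3, ΔL = +0 — passes.
ΔJ = 0, ±1 (not J=0↔0): J: 5/2 → 5/2, ΔJ = +0 — passes.
All four E1 rules are satisfied.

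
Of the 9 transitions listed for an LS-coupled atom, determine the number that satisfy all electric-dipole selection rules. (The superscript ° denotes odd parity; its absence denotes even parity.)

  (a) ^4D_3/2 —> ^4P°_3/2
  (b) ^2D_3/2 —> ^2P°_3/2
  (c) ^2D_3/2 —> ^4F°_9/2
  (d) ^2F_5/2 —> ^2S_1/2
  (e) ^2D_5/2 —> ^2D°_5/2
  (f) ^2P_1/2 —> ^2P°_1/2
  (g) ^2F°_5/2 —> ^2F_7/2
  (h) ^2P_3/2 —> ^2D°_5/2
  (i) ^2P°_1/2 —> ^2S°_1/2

6

(a) allowed
(b) allowed
(c) forbidden (ΔS, ΔJ fail)
(d) forbidden (parity, ΔL, ΔJ fail)
(e) allowed
(f) allowed
(g) allowed
(h) allowed
(i) forbidden (parity fails)
Total allowed: 6 of 9.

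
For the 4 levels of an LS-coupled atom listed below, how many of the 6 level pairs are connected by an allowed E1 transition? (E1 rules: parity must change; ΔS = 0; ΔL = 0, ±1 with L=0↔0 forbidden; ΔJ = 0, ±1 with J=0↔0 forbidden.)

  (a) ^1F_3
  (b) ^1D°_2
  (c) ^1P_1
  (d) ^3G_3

2

(a)–(b): allowed.
(a)–(c): forbidden (parity, ΔL, ΔJ).
(a)–(d): forbidden (parity, ΔS).
(b)–(c): allowed.
(b)–(d): forbidden (ΔS, ΔL).
(c)–(d): forbidden (parity, ΔS, ΔL, ΔJ).
Allowed pairs: 2 of 6.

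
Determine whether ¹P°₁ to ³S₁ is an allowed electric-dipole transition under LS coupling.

forbidden

Reading off the term symbols: S 0→1, L 1→0, J 1→1, parity odd→even.
Parity must change: odd → even — passes.
ΔS = 0: S: 0 → 1 — fails.
ΔL = 0, ±1 (not L=0↔0): L: 1 → 0, ΔL = -1 — passes.
ΔJ = 0, ±1 (not J=0↔0): J: 1 → 1, ΔJ = +0 — passes.
Rule(s) violated: ΔS.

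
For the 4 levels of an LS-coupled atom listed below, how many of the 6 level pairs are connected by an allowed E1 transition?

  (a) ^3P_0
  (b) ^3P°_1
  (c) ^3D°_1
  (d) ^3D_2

(a)–(b): allowed.
(a)–(c): allowed.
(a)–(d): forbidden (parity, ΔJ).
(b)–(c): forbidden (parity).
(b)–(d): allowed.
(c)–(d): allowed.
Allowed pairs: 4 of 6.

4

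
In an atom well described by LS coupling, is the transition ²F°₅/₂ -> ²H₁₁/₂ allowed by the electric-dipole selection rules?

forbidden

Reading off the term symbols: S 1/2→1/2, L 3→5, J 5/2→11/2, parity odd→even.
Parity must change: odd → even — satisfied.
ΔS = 0: S: 1/2 → 1/2 — satisfied.
ΔL = 0, ±1 (not L=0↔0): L: 3 → 5, ΔL = +2 — violated.
ΔJ = 0, ±1 (not J=0↔0): J: 5/2 → 11/2, ΔJ = +3 — violated.
Rule(s) violated: ΔL, ΔJ.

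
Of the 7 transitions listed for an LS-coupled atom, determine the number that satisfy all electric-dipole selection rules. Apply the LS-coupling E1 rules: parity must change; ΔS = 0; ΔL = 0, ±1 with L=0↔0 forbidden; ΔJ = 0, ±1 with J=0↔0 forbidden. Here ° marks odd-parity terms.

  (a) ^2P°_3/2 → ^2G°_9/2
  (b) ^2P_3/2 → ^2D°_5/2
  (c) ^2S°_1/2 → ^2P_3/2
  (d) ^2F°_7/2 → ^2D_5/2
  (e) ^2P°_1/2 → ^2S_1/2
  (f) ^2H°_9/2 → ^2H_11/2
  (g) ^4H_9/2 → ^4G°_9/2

(a) forbidden (parity, ΔL, ΔJ fail)
(b) allowed
(c) allowed
(d) allowed
(e) allowed
(f) allowed
(g) allowed
Total allowed: 6 of 7.

6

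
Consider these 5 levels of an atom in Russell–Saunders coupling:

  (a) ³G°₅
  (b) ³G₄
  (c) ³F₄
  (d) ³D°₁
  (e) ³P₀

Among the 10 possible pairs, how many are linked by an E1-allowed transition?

(a)–(b): allowed.
(a)–(c): allowed.
(a)–(d): forbidden (parity, ΔL, ΔJ).
(a)–(e): forbidden (ΔL, ΔJ).
(b)–(c): forbidden (parity).
(b)–(d): forbidden (ΔL, ΔJ).
(b)–(e): forbidden (parity, ΔL, ΔJ).
(c)–(d): forbidden (ΔJ).
(c)–(e): forbidden (parity, ΔL, ΔJ).
(d)–(e): allowed.
Allowed pairs: 3 of 10.

3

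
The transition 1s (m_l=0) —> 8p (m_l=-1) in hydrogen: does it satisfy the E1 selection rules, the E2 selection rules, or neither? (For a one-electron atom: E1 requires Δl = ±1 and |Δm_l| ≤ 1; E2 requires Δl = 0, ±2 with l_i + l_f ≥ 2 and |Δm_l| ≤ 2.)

Δl = 1 − 0 = +1; l_i + l_f = 1.
Δm_l = -1.
E1 (Δl = ±1, |Δm_l| ≤ 1): satisfied.
E2 (Δl = 0,±2, l_i+l_f ≥ 2, |Δm_l| ≤ 2): not satisfied.

E1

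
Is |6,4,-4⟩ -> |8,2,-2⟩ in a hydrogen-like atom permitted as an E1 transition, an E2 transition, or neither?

E2

Δl = 2 − 4 = -2; l_i + l_f = 6.
Δm_l = +2.
E1 (Δl = ±1, |Δm_l| ≤ 1): not satisfied.
E2 (Δl = 0,±2, l_i+l_f ≥ 2, |Δm_l| ≤ 2): satisfied.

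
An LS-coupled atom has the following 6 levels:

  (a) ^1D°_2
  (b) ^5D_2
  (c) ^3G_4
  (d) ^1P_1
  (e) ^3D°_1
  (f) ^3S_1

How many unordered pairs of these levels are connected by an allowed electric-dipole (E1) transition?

(a)–(b): forbidden (ΔS).
(a)–(c): forbidden (ΔS, ΔL, ΔJ).
(a)–(d): allowed.
(a)–(e): forbidden (parity, ΔS).
(a)–(f): forbidden (ΔS, ΔL).
(b)–(c): forbidden (parity, ΔS, ΔL, ΔJ).
(b)–(d): forbidden (parity, ΔS).
(b)–(e): forbidden (ΔS).
(b)–(f): forbidden (parity, ΔS, ΔL).
(c)–(d): forbidden (parity, ΔS, ΔL, ΔJ).
(c)–(e): forbidden (ΔL, ΔJ).
(c)–(f): forbidden (parity, ΔL, ΔJ).
(d)–(e): forbidden (ΔS).
(d)–(f): forbidden (parity, ΔS).
(e)–(f): forbidden (ΔL).
Allowed pairs: 1 of 15.

1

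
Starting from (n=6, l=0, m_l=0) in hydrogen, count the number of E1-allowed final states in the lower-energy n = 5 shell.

3

E1 requires Δl = ±1, so l_f ∈ {-1, 1}; with 0 ≤ l_f ≤ n_f−1 = 4, the allowed l_f values are {1}.
For l_f = 1: m_f ∈ {m_i−1, m_i, m_i+1} ∩ [−1, 1] = {-1, 0, 1} → 3 states.
Total: 3.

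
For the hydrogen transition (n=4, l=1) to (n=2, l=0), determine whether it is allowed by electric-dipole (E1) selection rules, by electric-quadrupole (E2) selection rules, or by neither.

Δl = 0 − 1 = -1; l_i + l_f = 1.
E1 (Δl = ±1): satisfied.
E2 (Δl = 0,±2, l_i+l_f ≥ 2): not satisfied.

E1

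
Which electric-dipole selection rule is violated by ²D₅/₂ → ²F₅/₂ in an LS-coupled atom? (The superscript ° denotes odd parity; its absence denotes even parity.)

parity

Initial level: S=1/2, L=2, J=5/2, parity even. Final level: S=1/2, L=3, J=5/2, parity even.
Parity must change: even → even — ✗.
ΔS = 0: S: 1/2 → 1/2 — ✓.
ΔL = 0, ±1 (not L=0↔0): L: 2 → 3, ΔL = +1 — ✓.
ΔJ = 0, ±1 (not J=0↔0): J: 5/2 → 5/2, ΔJ = +0 — ✓.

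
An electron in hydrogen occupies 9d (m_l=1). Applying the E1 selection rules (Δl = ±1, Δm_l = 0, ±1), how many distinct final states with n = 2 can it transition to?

2

E1 requires Δl = ±1, so l_f ∈ {1, 3}; with 0 ≤ l_f ≤ n_f−1 = 1, the allowed l_f values are {1}.
For l_f = 1: m_f ∈ {m_i−1, m_i, m_i+1} ∩ [−1, 1] = {0, 1} → 2 states.
Total: 2.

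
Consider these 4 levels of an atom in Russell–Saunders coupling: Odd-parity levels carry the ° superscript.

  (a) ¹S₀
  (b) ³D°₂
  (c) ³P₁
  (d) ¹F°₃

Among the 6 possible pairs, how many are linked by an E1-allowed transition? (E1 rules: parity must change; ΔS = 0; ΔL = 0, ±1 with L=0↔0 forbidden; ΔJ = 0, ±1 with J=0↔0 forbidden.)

1

(a)–(b): forbidden (ΔS, ΔL, ΔJ).
(a)–(c): forbidden (parity, ΔS).
(a)–(d): forbidden (ΔL, ΔJ).
(b)–(c): allowed.
(b)–(d): forbidden (parity, ΔS).
(c)–(d): forbidden (ΔS, ΔL, ΔJ).
Allowed pairs: 1 of 6.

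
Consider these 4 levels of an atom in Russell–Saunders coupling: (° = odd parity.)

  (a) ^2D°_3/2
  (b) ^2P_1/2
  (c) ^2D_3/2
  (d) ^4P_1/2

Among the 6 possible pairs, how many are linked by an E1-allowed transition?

(a)–(b): allowed.
(a)–(c): allowed.
(a)–(d): forbidden (ΔS).
(b)–(c): forbidden (parity).
(b)–(d): forbidden (parity, ΔS).
(c)–(d): forbidden (parity, ΔS).
Allowed pairs: 2 of 6.

2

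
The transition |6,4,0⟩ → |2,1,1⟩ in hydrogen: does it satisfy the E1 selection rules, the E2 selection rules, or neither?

Δl = 1 − 4 = -3; l_i + l_f = 5.
Δm_l = +1.
E1 (Δl = ±1, |Δm_l| ≤ 1): not satisfied.
E2 (Δl = 0,±2, l_i+l_f ≥ 2, |Δm_l| ≤ 2): not satisfied.

neither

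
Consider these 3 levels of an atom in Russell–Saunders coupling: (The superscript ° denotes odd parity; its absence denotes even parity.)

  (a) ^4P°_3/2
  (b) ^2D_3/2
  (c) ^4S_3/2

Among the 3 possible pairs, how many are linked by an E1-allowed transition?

1

(a)–(b): forbidden (ΔS).
(a)–(c): allowed.
(b)–(c): forbidden (parity, ΔS, ΔL).
Allowed pairs: 1 of 3.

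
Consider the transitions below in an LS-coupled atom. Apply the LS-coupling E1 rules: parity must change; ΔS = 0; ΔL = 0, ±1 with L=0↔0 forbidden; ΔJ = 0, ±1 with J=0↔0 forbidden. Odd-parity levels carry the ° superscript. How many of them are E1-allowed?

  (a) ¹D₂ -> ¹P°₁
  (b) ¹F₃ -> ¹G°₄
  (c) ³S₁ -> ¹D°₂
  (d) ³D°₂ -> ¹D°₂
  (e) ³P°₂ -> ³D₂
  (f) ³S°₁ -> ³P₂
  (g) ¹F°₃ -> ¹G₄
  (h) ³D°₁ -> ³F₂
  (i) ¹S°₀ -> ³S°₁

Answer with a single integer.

6

(a) allowed
(b) allowed
(c) forbidden (ΔS, ΔL fail)
(d) forbidden (parity, ΔS fail)
(e) allowed
(f) allowed
(g) allowed
(h) allowed
(i) forbidden (parity, ΔS, ΔL fail)
Total allowed: 6 of 9.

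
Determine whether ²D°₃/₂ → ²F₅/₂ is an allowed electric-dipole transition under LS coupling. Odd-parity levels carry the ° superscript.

ΔS = 0: S: 1/2 → 1/2 — passes.
ΔJ = 0, ±1 (not J=0↔0): J: 3/2 → 5/2, ΔJ = +1 — passes.
Parity must change: odd → even — passes.
ΔL = 0, ±1 (not L=0↔0): L: 2 → 3, ΔL = +1 — passes.
All four E1 rules are satisfied.

allowed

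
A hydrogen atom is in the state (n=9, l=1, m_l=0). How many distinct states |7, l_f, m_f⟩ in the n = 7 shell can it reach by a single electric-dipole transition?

4

E1 requires Δl = ±1, so l_f ∈ {0, 2}; with 0 ≤ l_f ≤ n_f−1 = 6, the allowed l_f values are {0, 2}.
For l_f = 0: m_f ∈ {m_i−1, m_i, m_i+1} ∩ [−0, 0] = {0} → 1 state.
For l_f = 2: m_f ∈ {m_i−1, m_i, m_i+1} ∩ [−2, 2] = {-1, 0, 1} → 3 states.
Total: 4.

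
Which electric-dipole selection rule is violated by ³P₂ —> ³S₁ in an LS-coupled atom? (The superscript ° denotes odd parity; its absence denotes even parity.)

parity

Initial level: S=1, L=1, J=2, parity even. Final level: S=1, L=0, J=1, parity even.
Parity must change: even → even — ✗.
ΔS = 0: S: 1 → 1 — ✓.
ΔL = 0, ±1 (not L=0↔0): L: 1 → 0, ΔL = -1 — ✓.
ΔJ = 0, ±1 (not J=0↔0): J: 2 → 1, ΔJ = -1 — ✓.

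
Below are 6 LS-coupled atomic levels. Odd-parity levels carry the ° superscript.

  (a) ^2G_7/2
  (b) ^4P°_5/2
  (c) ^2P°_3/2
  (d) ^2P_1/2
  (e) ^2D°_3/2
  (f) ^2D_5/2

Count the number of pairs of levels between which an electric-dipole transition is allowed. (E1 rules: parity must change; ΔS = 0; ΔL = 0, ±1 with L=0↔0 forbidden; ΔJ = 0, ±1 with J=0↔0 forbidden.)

4

(a)–(b): forbidden (ΔS, ΔL).
(a)–(c): forbidden (ΔL, ΔJ).
(a)–(d): forbidden (parity, ΔL, ΔJ).
(a)–(e): forbidden (ΔL, ΔJ).
(a)–(f): forbidden (parity, ΔL).
(b)–(c): forbidden (parity, ΔS).
(b)–(d): forbidden (ΔS, ΔJ).
(b)–(e): forbidden (parity, ΔS).
(b)–(f): forbidden (ΔS).
(c)–(d): allowed.
(c)–(e): forbidden (parity).
(c)–(f): allowed.
(d)–(e): allowed.
(d)–(f): forbidden (parity, ΔJ).
(e)–(f): allowed.
Allowed pairs: 4 of 15.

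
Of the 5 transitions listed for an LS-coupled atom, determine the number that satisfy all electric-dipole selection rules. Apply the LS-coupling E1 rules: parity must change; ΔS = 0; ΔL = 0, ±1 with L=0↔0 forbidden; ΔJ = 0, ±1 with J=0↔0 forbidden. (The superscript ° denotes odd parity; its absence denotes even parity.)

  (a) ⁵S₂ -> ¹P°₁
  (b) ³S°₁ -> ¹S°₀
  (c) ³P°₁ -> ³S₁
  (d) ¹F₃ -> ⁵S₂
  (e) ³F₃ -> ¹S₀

1

(a) forbidden (ΔS fails)
(b) forbidden (parity, ΔS, ΔL fail)
(c) allowed
(d) forbidden (parity, ΔS, ΔL fail)
(e) forbidden (parity, ΔS, ΔL, ΔJ fail)
Total allowed: 1 of 5.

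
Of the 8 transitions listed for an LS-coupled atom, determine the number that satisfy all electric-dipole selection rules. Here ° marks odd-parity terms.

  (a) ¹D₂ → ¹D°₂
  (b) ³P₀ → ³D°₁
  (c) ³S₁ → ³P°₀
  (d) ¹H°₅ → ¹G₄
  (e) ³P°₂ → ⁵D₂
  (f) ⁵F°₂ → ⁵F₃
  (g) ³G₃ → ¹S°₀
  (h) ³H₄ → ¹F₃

5

(a) allowed
(b) allowed
(c) allowed
(d) allowed
(e) forbidden (ΔS fails)
(f) allowed
(g) forbidden (ΔS, ΔL, ΔJ fail)
(h) forbidden (parity, ΔS, ΔL fail)
Total allowed: 5 of 8.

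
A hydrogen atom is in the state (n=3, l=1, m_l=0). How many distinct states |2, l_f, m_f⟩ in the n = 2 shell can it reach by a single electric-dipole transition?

E1 requires Δl = ±1, so l_f ∈ {0, 2}; with 0 ≤ l_f ≤ n_f−1 = 1, the allowed l_f values are {0}.
For l_f = 0: m_f ∈ {m_i−1, m_i, m_i+1} ∩ [−0, 0] = {0} → 1 state.
Total: 1.

1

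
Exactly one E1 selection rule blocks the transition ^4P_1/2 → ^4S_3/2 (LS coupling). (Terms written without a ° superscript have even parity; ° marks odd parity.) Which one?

parity

Parity must change: even → even — violated.
ΔS = 0: S: 3/2 → 3/2 — satisfied.
ΔL = 0, ±1 (not L=0↔0): L: 1 → 0, ΔL = -1 — satisfied.
ΔJ = 0, ±1 (not J=0↔0): J: 1/2 → 3/2, ΔJ = +1 — satisfied.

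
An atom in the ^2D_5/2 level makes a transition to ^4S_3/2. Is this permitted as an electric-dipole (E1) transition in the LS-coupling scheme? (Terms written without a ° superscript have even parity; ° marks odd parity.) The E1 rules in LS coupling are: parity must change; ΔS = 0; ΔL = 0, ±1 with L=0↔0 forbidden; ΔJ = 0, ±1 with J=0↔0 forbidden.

forbidden

Reading off the term symbols: S 1/2→3/2, L 2→0, J 5/2→3/2, parity even→even.
ΔJ = 0, ±1 (not J=0↔0): J: 5/2 → 3/2, ΔJ = -1 — passes.
ΔL = 0, ±1 (not L=0↔0): L: 2 → 0, ΔL = -2 — fails.
ΔS = 0: S: 1/2 → 3/2 — fails.
Parity must change: even → even — fails.
Rule(s) violated: parity, ΔS, ΔL.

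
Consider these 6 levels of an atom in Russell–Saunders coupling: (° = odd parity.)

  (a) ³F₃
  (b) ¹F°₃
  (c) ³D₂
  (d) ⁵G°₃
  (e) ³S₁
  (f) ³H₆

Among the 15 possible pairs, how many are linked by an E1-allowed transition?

(a)–(b): forbidden (ΔS).
(a)–(c): forbidden (parity).
(a)–(d): forbidden (ΔS).
(a)–(e): forbidden (parity, ΔL, ΔJ).
(a)–(f): forbidden (parity, ΔL, ΔJ).
(b)–(c): forbidden (ΔS).
(b)–(d): forbidden (parity, ΔS).
(b)–(e): forbidden (ΔS, ΔL, ΔJ).
(b)–(f): forbidden (ΔS, ΔL, ΔJ).
(c)–(d): forbidden (ΔS, ΔL).
(c)–(e): forbidden (parity, ΔL).
(c)–(f): forbidden (parity, ΔL, ΔJ).
(d)–(e): forbidden (ΔS, ΔL, ΔJ).
(d)–(f): forbidden (ΔS, ΔJ).
(e)–(f): forbidden (parity, ΔL, ΔJ).
Allowed pairs: 0 of 15.

0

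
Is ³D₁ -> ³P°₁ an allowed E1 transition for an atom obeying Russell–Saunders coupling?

Initial level: S=1, L=2, J=1, parity even. Final level: S=1, L=1, J=1, parity odd.
Parity must change: even → odd — ok.
ΔJ = 0, ±1 (not J=0↔0): J: 1 → 1, ΔJ = +0 — ok.
ΔS = 0: S: 1 → 1 — ok.
ΔL = 0, ±1 (not L=0↔0): L: 2 → 1, ΔL = -1 — ok.
All four E1 rules are satisfied.

allowed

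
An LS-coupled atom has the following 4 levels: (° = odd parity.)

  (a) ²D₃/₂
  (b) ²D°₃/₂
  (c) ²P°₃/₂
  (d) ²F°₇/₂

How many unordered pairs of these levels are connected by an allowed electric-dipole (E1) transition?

(a)–(b): allowed.
(a)–(c): allowed.
(a)–(d): forbidden (ΔJ).
(b)–(c): forbidden (parity).
(b)–(d): forbidden (parity, ΔJ).
(c)–(d): forbidden (parity, ΔL, ΔJ).
Allowed pairs: 2 of 6.

2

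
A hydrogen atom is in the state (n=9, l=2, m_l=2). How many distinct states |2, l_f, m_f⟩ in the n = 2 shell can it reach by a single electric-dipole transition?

E1 requires Δl = ±1, so l_f ∈ {1, 3}; with 0 ≤ l_f ≤ n_f−1 = 1, the allowed l_f values are {1}.
For l_f = 1: m_f ∈ {m_i−1, m_i, m_i+1} ∩ [−1, 1] = {1} → 1 state.
Total: 1.

1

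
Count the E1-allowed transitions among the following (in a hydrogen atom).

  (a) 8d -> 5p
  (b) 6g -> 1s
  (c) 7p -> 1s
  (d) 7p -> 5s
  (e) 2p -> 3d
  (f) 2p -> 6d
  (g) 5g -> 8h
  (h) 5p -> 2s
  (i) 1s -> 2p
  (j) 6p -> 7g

8

(a) allowed
(b) forbidden — Δl = -4 (E1 requires Δl = ±1)
(c) allowed
(d) allowed
(e) allowed
(f) allowed
(g) allowed
(h) allowed
(i) allowed
(j) forbidden — Δl = +3 (E1 requires Δl = ±1)
Total allowed: 8 of 10.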